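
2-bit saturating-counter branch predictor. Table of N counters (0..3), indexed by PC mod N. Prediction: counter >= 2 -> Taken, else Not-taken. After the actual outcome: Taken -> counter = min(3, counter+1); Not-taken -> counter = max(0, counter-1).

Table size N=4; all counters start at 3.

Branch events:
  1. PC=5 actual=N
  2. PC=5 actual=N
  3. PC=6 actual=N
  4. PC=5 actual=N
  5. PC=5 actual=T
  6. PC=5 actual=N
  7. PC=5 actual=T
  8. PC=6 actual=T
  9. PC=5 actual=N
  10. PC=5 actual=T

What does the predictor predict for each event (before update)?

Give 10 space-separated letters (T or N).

Ev 1: PC=5 idx=1 pred=T actual=N -> ctr[1]=2
Ev 2: PC=5 idx=1 pred=T actual=N -> ctr[1]=1
Ev 3: PC=6 idx=2 pred=T actual=N -> ctr[2]=2
Ev 4: PC=5 idx=1 pred=N actual=N -> ctr[1]=0
Ev 5: PC=5 idx=1 pred=N actual=T -> ctr[1]=1
Ev 6: PC=5 idx=1 pred=N actual=N -> ctr[1]=0
Ev 7: PC=5 idx=1 pred=N actual=T -> ctr[1]=1
Ev 8: PC=6 idx=2 pred=T actual=T -> ctr[2]=3
Ev 9: PC=5 idx=1 pred=N actual=N -> ctr[1]=0
Ev 10: PC=5 idx=1 pred=N actual=T -> ctr[1]=1

Answer: T T T N N N N T N N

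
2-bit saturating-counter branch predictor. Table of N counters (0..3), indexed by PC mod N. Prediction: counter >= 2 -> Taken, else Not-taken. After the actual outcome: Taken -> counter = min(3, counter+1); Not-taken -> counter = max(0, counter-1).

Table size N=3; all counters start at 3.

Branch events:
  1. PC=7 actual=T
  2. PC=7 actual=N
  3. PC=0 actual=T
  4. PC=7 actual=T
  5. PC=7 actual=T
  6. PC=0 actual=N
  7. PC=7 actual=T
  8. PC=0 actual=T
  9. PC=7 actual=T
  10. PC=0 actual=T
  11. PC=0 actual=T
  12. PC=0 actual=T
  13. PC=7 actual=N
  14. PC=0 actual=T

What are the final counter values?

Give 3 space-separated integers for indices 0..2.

Answer: 3 2 3

Derivation:
Ev 1: PC=7 idx=1 pred=T actual=T -> ctr[1]=3
Ev 2: PC=7 idx=1 pred=T actual=N -> ctr[1]=2
Ev 3: PC=0 idx=0 pred=T actual=T -> ctr[0]=3
Ev 4: PC=7 idx=1 pred=T actual=T -> ctr[1]=3
Ev 5: PC=7 idx=1 pred=T actual=T -> ctr[1]=3
Ev 6: PC=0 idx=0 pred=T actual=N -> ctr[0]=2
Ev 7: PC=7 idx=1 pred=T actual=T -> ctr[1]=3
Ev 8: PC=0 idx=0 pred=T actual=T -> ctr[0]=3
Ev 9: PC=7 idx=1 pred=T actual=T -> ctr[1]=3
Ev 10: PC=0 idx=0 pred=T actual=T -> ctr[0]=3
Ev 11: PC=0 idx=0 pred=T actual=T -> ctr[0]=3
Ev 12: PC=0 idx=0 pred=T actual=T -> ctr[0]=3
Ev 13: PC=7 idx=1 pred=T actual=N -> ctr[1]=2
Ev 14: PC=0 idx=0 pred=T actual=T -> ctr[0]=3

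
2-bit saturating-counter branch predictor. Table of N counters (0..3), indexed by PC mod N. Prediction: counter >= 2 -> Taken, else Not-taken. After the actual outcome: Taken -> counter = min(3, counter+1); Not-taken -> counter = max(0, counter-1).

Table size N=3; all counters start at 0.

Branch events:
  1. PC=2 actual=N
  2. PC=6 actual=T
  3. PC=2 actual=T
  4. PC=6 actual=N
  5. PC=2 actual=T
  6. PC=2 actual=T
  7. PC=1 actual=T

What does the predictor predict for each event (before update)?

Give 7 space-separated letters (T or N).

Ev 1: PC=2 idx=2 pred=N actual=N -> ctr[2]=0
Ev 2: PC=6 idx=0 pred=N actual=T -> ctr[0]=1
Ev 3: PC=2 idx=2 pred=N actual=T -> ctr[2]=1
Ev 4: PC=6 idx=0 pred=N actual=N -> ctr[0]=0
Ev 5: PC=2 idx=2 pred=N actual=T -> ctr[2]=2
Ev 6: PC=2 idx=2 pred=T actual=T -> ctr[2]=3
Ev 7: PC=1 idx=1 pred=N actual=T -> ctr[1]=1

Answer: N N N N N T N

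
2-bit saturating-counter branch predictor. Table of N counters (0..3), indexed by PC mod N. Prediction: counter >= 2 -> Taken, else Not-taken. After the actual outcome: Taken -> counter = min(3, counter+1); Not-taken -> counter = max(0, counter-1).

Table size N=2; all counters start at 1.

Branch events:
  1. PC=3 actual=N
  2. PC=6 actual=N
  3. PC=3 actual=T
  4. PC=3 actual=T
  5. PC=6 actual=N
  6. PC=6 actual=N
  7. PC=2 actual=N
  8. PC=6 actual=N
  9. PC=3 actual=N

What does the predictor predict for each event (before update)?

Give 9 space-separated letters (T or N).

Ev 1: PC=3 idx=1 pred=N actual=N -> ctr[1]=0
Ev 2: PC=6 idx=0 pred=N actual=N -> ctr[0]=0
Ev 3: PC=3 idx=1 pred=N actual=T -> ctr[1]=1
Ev 4: PC=3 idx=1 pred=N actual=T -> ctr[1]=2
Ev 5: PC=6 idx=0 pred=N actual=N -> ctr[0]=0
Ev 6: PC=6 idx=0 pred=N actual=N -> ctr[0]=0
Ev 7: PC=2 idx=0 pred=N actual=N -> ctr[0]=0
Ev 8: PC=6 idx=0 pred=N actual=N -> ctr[0]=0
Ev 9: PC=3 idx=1 pred=T actual=N -> ctr[1]=1

Answer: N N N N N N N N T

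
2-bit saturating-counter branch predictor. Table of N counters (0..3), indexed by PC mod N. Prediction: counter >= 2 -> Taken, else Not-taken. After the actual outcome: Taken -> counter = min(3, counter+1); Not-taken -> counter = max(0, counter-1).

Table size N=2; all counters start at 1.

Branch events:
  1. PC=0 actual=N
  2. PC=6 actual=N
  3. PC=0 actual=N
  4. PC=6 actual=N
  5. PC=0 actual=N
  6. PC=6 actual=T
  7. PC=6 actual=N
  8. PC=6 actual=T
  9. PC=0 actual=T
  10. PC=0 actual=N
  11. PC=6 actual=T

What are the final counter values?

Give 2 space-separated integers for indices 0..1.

Answer: 2 1

Derivation:
Ev 1: PC=0 idx=0 pred=N actual=N -> ctr[0]=0
Ev 2: PC=6 idx=0 pred=N actual=N -> ctr[0]=0
Ev 3: PC=0 idx=0 pred=N actual=N -> ctr[0]=0
Ev 4: PC=6 idx=0 pred=N actual=N -> ctr[0]=0
Ev 5: PC=0 idx=0 pred=N actual=N -> ctr[0]=0
Ev 6: PC=6 idx=0 pred=N actual=T -> ctr[0]=1
Ev 7: PC=6 idx=0 pred=N actual=N -> ctr[0]=0
Ev 8: PC=6 idx=0 pred=N actual=T -> ctr[0]=1
Ev 9: PC=0 idx=0 pred=N actual=T -> ctr[0]=2
Ev 10: PC=0 idx=0 pred=T actual=N -> ctr[0]=1
Ev 11: PC=6 idx=0 pred=N actual=T -> ctr[0]=2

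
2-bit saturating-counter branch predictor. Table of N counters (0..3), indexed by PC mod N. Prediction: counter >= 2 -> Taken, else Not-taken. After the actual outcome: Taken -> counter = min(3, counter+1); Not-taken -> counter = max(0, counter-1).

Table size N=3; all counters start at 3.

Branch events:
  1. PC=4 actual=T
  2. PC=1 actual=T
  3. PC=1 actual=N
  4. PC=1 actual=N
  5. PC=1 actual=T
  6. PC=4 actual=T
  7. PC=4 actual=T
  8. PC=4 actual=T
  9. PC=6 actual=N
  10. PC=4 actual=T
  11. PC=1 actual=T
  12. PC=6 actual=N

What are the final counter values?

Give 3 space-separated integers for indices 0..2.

Answer: 1 3 3

Derivation:
Ev 1: PC=4 idx=1 pred=T actual=T -> ctr[1]=3
Ev 2: PC=1 idx=1 pred=T actual=T -> ctr[1]=3
Ev 3: PC=1 idx=1 pred=T actual=N -> ctr[1]=2
Ev 4: PC=1 idx=1 pred=T actual=N -> ctr[1]=1
Ev 5: PC=1 idx=1 pred=N actual=T -> ctr[1]=2
Ev 6: PC=4 idx=1 pred=T actual=T -> ctr[1]=3
Ev 7: PC=4 idx=1 pred=T actual=T -> ctr[1]=3
Ev 8: PC=4 idx=1 pred=T actual=T -> ctr[1]=3
Ev 9: PC=6 idx=0 pred=T actual=N -> ctr[0]=2
Ev 10: PC=4 idx=1 pred=T actual=T -> ctr[1]=3
Ev 11: PC=1 idx=1 pred=T actual=T -> ctr[1]=3
Ev 12: PC=6 idx=0 pred=T actual=N -> ctr[0]=1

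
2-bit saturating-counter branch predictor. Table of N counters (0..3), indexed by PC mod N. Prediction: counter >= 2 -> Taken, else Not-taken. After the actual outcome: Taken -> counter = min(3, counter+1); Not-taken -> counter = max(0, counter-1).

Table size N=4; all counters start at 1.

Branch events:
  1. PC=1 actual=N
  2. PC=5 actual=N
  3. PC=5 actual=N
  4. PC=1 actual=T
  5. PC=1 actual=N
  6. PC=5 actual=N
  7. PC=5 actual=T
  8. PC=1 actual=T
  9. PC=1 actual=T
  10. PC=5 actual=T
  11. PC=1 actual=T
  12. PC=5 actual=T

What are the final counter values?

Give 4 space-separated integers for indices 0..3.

Ev 1: PC=1 idx=1 pred=N actual=N -> ctr[1]=0
Ev 2: PC=5 idx=1 pred=N actual=N -> ctr[1]=0
Ev 3: PC=5 idx=1 pred=N actual=N -> ctr[1]=0
Ev 4: PC=1 idx=1 pred=N actual=T -> ctr[1]=1
Ev 5: PC=1 idx=1 pred=N actual=N -> ctr[1]=0
Ev 6: PC=5 idx=1 pred=N actual=N -> ctr[1]=0
Ev 7: PC=5 idx=1 pred=N actual=T -> ctr[1]=1
Ev 8: PC=1 idx=1 pred=N actual=T -> ctr[1]=2
Ev 9: PC=1 idx=1 pred=T actual=T -> ctr[1]=3
Ev 10: PC=5 idx=1 pred=T actual=T -> ctr[1]=3
Ev 11: PC=1 idx=1 pred=T actual=T -> ctr[1]=3
Ev 12: PC=5 idx=1 pred=T actual=T -> ctr[1]=3

Answer: 1 3 1 1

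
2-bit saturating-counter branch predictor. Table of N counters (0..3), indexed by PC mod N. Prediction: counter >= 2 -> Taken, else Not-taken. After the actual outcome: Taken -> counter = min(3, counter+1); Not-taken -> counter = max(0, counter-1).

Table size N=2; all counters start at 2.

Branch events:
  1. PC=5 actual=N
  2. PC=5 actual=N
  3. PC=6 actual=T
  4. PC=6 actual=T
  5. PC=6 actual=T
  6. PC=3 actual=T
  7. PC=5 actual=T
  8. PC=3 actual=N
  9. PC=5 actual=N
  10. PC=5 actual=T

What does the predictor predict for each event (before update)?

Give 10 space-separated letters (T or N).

Ev 1: PC=5 idx=1 pred=T actual=N -> ctr[1]=1
Ev 2: PC=5 idx=1 pred=N actual=N -> ctr[1]=0
Ev 3: PC=6 idx=0 pred=T actual=T -> ctr[0]=3
Ev 4: PC=6 idx=0 pred=T actual=T -> ctr[0]=3
Ev 5: PC=6 idx=0 pred=T actual=T -> ctr[0]=3
Ev 6: PC=3 idx=1 pred=N actual=T -> ctr[1]=1
Ev 7: PC=5 idx=1 pred=N actual=T -> ctr[1]=2
Ev 8: PC=3 idx=1 pred=T actual=N -> ctr[1]=1
Ev 9: PC=5 idx=1 pred=N actual=N -> ctr[1]=0
Ev 10: PC=5 idx=1 pred=N actual=T -> ctr[1]=1

Answer: T N T T T N N T N N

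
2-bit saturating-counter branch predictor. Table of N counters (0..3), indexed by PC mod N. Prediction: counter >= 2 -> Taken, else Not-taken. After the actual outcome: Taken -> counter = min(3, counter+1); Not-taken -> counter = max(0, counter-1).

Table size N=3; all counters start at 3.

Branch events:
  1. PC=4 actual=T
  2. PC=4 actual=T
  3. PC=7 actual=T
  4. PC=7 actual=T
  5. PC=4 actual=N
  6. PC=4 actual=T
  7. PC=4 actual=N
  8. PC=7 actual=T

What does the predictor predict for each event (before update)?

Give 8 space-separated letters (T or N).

Answer: T T T T T T T T

Derivation:
Ev 1: PC=4 idx=1 pred=T actual=T -> ctr[1]=3
Ev 2: PC=4 idx=1 pred=T actual=T -> ctr[1]=3
Ev 3: PC=7 idx=1 pred=T actual=T -> ctr[1]=3
Ev 4: PC=7 idx=1 pred=T actual=T -> ctr[1]=3
Ev 5: PC=4 idx=1 pred=T actual=N -> ctr[1]=2
Ev 6: PC=4 idx=1 pred=T actual=T -> ctr[1]=3
Ev 7: PC=4 idx=1 pred=T actual=N -> ctr[1]=2
Ev 8: PC=7 idx=1 pred=T actual=T -> ctr[1]=3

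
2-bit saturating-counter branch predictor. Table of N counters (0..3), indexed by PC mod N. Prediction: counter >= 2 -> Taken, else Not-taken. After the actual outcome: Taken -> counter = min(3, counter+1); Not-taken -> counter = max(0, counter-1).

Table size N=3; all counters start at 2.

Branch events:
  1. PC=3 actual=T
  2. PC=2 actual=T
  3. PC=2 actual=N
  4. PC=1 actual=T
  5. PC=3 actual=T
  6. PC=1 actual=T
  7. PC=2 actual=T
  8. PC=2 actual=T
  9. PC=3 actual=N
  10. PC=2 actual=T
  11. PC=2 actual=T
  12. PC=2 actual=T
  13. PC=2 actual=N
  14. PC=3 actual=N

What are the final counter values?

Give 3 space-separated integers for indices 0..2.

Ev 1: PC=3 idx=0 pred=T actual=T -> ctr[0]=3
Ev 2: PC=2 idx=2 pred=T actual=T -> ctr[2]=3
Ev 3: PC=2 idx=2 pred=T actual=N -> ctr[2]=2
Ev 4: PC=1 idx=1 pred=T actual=T -> ctr[1]=3
Ev 5: PC=3 idx=0 pred=T actual=T -> ctr[0]=3
Ev 6: PC=1 idx=1 pred=T actual=T -> ctr[1]=3
Ev 7: PC=2 idx=2 pred=T actual=T -> ctr[2]=3
Ev 8: PC=2 idx=2 pred=T actual=T -> ctr[2]=3
Ev 9: PC=3 idx=0 pred=T actual=N -> ctr[0]=2
Ev 10: PC=2 idx=2 pred=T actual=T -> ctr[2]=3
Ev 11: PC=2 idx=2 pred=T actual=T -> ctr[2]=3
Ev 12: PC=2 idx=2 pred=T actual=T -> ctr[2]=3
Ev 13: PC=2 idx=2 pred=T actual=N -> ctr[2]=2
Ev 14: PC=3 idx=0 pred=T actual=N -> ctr[0]=1

Answer: 1 3 2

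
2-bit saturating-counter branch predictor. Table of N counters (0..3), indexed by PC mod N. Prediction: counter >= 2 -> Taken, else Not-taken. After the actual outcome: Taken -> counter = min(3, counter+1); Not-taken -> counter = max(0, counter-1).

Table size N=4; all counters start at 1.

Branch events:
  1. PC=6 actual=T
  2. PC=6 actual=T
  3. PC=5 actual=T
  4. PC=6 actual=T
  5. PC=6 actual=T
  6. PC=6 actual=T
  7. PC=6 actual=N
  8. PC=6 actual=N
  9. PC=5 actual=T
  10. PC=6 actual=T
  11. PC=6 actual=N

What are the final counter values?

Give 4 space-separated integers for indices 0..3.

Answer: 1 3 1 1

Derivation:
Ev 1: PC=6 idx=2 pred=N actual=T -> ctr[2]=2
Ev 2: PC=6 idx=2 pred=T actual=T -> ctr[2]=3
Ev 3: PC=5 idx=1 pred=N actual=T -> ctr[1]=2
Ev 4: PC=6 idx=2 pred=T actual=T -> ctr[2]=3
Ev 5: PC=6 idx=2 pred=T actual=T -> ctr[2]=3
Ev 6: PC=6 idx=2 pred=T actual=T -> ctr[2]=3
Ev 7: PC=6 idx=2 pred=T actual=N -> ctr[2]=2
Ev 8: PC=6 idx=2 pred=T actual=N -> ctr[2]=1
Ev 9: PC=5 idx=1 pred=T actual=T -> ctr[1]=3
Ev 10: PC=6 idx=2 pred=N actual=T -> ctr[2]=2
Ev 11: PC=6 idx=2 pred=T actual=N -> ctr[2]=1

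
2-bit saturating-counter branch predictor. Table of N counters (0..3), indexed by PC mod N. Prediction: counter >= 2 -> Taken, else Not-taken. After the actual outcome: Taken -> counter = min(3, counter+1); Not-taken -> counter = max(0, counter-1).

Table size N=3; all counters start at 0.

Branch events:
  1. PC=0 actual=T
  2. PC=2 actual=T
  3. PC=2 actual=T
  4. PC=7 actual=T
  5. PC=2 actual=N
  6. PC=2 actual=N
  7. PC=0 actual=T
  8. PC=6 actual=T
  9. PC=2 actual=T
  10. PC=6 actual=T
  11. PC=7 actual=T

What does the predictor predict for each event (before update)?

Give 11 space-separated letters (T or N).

Answer: N N N N T N N T N T N

Derivation:
Ev 1: PC=0 idx=0 pred=N actual=T -> ctr[0]=1
Ev 2: PC=2 idx=2 pred=N actual=T -> ctr[2]=1
Ev 3: PC=2 idx=2 pred=N actual=T -> ctr[2]=2
Ev 4: PC=7 idx=1 pred=N actual=T -> ctr[1]=1
Ev 5: PC=2 idx=2 pred=T actual=N -> ctr[2]=1
Ev 6: PC=2 idx=2 pred=N actual=N -> ctr[2]=0
Ev 7: PC=0 idx=0 pred=N actual=T -> ctr[0]=2
Ev 8: PC=6 idx=0 pred=T actual=T -> ctr[0]=3
Ev 9: PC=2 idx=2 pred=N actual=T -> ctr[2]=1
Ev 10: PC=6 idx=0 pred=T actual=T -> ctr[0]=3
Ev 11: PC=7 idx=1 pred=N actual=T -> ctr[1]=2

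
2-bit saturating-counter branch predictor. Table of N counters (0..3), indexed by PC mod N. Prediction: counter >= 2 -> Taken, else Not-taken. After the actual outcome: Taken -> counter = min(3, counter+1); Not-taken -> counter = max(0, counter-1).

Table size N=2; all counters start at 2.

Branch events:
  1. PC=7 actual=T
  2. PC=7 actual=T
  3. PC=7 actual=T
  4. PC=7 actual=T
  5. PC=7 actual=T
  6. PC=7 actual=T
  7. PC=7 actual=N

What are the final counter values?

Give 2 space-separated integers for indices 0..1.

Ev 1: PC=7 idx=1 pred=T actual=T -> ctr[1]=3
Ev 2: PC=7 idx=1 pred=T actual=T -> ctr[1]=3
Ev 3: PC=7 idx=1 pred=T actual=T -> ctr[1]=3
Ev 4: PC=7 idx=1 pred=T actual=T -> ctr[1]=3
Ev 5: PC=7 idx=1 pred=T actual=T -> ctr[1]=3
Ev 6: PC=7 idx=1 pred=T actual=T -> ctr[1]=3
Ev 7: PC=7 idx=1 pred=T actual=N -> ctr[1]=2

Answer: 2 2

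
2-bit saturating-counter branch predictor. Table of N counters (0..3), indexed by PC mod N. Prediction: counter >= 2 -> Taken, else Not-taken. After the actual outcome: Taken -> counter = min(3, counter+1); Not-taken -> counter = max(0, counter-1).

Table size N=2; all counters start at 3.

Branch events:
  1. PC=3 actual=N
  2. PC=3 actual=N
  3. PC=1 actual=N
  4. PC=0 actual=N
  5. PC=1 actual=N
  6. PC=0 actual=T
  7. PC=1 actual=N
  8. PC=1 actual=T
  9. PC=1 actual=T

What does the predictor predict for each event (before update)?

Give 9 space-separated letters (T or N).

Answer: T T N T N T N N N

Derivation:
Ev 1: PC=3 idx=1 pred=T actual=N -> ctr[1]=2
Ev 2: PC=3 idx=1 pred=T actual=N -> ctr[1]=1
Ev 3: PC=1 idx=1 pred=N actual=N -> ctr[1]=0
Ev 4: PC=0 idx=0 pred=T actual=N -> ctr[0]=2
Ev 5: PC=1 idx=1 pred=N actual=N -> ctr[1]=0
Ev 6: PC=0 idx=0 pred=T actual=T -> ctr[0]=3
Ev 7: PC=1 idx=1 pred=N actual=N -> ctr[1]=0
Ev 8: PC=1 idx=1 pred=N actual=T -> ctr[1]=1
Ev 9: PC=1 idx=1 pred=N actual=T -> ctr[1]=2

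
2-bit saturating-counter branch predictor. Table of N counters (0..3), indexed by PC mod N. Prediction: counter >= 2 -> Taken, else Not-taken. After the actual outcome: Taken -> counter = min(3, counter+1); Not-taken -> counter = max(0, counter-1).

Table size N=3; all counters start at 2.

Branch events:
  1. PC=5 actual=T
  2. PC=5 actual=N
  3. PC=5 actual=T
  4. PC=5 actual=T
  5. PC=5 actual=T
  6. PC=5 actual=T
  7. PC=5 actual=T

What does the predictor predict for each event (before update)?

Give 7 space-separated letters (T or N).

Answer: T T T T T T T

Derivation:
Ev 1: PC=5 idx=2 pred=T actual=T -> ctr[2]=3
Ev 2: PC=5 idx=2 pred=T actual=N -> ctr[2]=2
Ev 3: PC=5 idx=2 pred=T actual=T -> ctr[2]=3
Ev 4: PC=5 idx=2 pred=T actual=T -> ctr[2]=3
Ev 5: PC=5 idx=2 pred=T actual=T -> ctr[2]=3
Ev 6: PC=5 idx=2 pred=T actual=T -> ctr[2]=3
Ev 7: PC=5 idx=2 pred=T actual=T -> ctr[2]=3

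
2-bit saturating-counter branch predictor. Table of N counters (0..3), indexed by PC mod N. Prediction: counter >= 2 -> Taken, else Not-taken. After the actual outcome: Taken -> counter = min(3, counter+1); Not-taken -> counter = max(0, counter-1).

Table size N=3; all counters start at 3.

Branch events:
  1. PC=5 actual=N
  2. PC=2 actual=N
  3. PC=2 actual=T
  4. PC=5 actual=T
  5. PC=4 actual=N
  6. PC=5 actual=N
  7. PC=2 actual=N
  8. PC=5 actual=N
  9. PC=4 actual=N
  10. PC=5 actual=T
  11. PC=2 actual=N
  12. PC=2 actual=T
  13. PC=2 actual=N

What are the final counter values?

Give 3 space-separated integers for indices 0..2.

Answer: 3 1 0

Derivation:
Ev 1: PC=5 idx=2 pred=T actual=N -> ctr[2]=2
Ev 2: PC=2 idx=2 pred=T actual=N -> ctr[2]=1
Ev 3: PC=2 idx=2 pred=N actual=T -> ctr[2]=2
Ev 4: PC=5 idx=2 pred=T actual=T -> ctr[2]=3
Ev 5: PC=4 idx=1 pred=T actual=N -> ctr[1]=2
Ev 6: PC=5 idx=2 pred=T actual=N -> ctr[2]=2
Ev 7: PC=2 idx=2 pred=T actual=N -> ctr[2]=1
Ev 8: PC=5 idx=2 pred=N actual=N -> ctr[2]=0
Ev 9: PC=4 idx=1 pred=T actual=N -> ctr[1]=1
Ev 10: PC=5 idx=2 pred=N actual=T -> ctr[2]=1
Ev 11: PC=2 idx=2 pred=N actual=N -> ctr[2]=0
Ev 12: PC=2 idx=2 pred=N actual=T -> ctr[2]=1
Ev 13: PC=2 idx=2 pred=N actual=N -> ctr[2]=0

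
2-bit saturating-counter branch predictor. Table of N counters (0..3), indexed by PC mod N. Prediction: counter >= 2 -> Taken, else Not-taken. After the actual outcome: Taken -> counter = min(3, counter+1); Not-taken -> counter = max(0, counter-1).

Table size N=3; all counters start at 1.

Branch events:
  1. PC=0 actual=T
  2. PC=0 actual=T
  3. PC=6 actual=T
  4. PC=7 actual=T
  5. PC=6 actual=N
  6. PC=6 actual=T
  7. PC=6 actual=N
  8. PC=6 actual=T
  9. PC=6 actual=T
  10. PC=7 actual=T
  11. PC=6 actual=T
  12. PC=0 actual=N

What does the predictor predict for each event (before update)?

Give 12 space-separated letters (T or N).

Answer: N T T N T T T T T T T T

Derivation:
Ev 1: PC=0 idx=0 pred=N actual=T -> ctr[0]=2
Ev 2: PC=0 idx=0 pred=T actual=T -> ctr[0]=3
Ev 3: PC=6 idx=0 pred=T actual=T -> ctr[0]=3
Ev 4: PC=7 idx=1 pred=N actual=T -> ctr[1]=2
Ev 5: PC=6 idx=0 pred=T actual=N -> ctr[0]=2
Ev 6: PC=6 idx=0 pred=T actual=T -> ctr[0]=3
Ev 7: PC=6 idx=0 pred=T actual=N -> ctr[0]=2
Ev 8: PC=6 idx=0 pred=T actual=T -> ctr[0]=3
Ev 9: PC=6 idx=0 pred=T actual=T -> ctr[0]=3
Ev 10: PC=7 idx=1 pred=T actual=T -> ctr[1]=3
Ev 11: PC=6 idx=0 pred=T actual=T -> ctr[0]=3
Ev 12: PC=0 idx=0 pred=T actual=N -> ctr[0]=2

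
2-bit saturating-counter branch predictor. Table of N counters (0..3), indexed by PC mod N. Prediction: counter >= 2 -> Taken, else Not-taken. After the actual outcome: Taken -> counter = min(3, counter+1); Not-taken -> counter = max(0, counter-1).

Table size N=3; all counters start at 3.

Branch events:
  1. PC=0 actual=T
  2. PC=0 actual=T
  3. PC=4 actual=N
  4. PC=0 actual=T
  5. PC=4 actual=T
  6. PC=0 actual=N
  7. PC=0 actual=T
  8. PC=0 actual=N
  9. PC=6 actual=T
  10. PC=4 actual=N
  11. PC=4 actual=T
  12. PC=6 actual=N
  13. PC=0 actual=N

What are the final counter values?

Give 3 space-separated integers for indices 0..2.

Answer: 1 3 3

Derivation:
Ev 1: PC=0 idx=0 pred=T actual=T -> ctr[0]=3
Ev 2: PC=0 idx=0 pred=T actual=T -> ctr[0]=3
Ev 3: PC=4 idx=1 pred=T actual=N -> ctr[1]=2
Ev 4: PC=0 idx=0 pred=T actual=T -> ctr[0]=3
Ev 5: PC=4 idx=1 pred=T actual=T -> ctr[1]=3
Ev 6: PC=0 idx=0 pred=T actual=N -> ctr[0]=2
Ev 7: PC=0 idx=0 pred=T actual=T -> ctr[0]=3
Ev 8: PC=0 idx=0 pred=T actual=N -> ctr[0]=2
Ev 9: PC=6 idx=0 pred=T actual=T -> ctr[0]=3
Ev 10: PC=4 idx=1 pred=T actual=N -> ctr[1]=2
Ev 11: PC=4 idx=1 pred=T actual=T -> ctr[1]=3
Ev 12: PC=6 idx=0 pred=T actual=N -> ctr[0]=2
Ev 13: PC=0 idx=0 pred=T actual=N -> ctr[0]=1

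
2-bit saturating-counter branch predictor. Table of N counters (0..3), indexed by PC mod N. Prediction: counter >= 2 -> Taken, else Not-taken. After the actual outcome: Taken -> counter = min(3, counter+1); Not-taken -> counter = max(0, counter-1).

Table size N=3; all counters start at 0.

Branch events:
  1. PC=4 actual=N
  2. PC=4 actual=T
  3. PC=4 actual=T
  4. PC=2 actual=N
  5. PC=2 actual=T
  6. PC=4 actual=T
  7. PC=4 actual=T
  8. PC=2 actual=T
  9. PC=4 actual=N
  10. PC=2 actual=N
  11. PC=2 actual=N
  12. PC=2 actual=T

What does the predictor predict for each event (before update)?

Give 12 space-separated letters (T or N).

Answer: N N N N N T T N T T N N

Derivation:
Ev 1: PC=4 idx=1 pred=N actual=N -> ctr[1]=0
Ev 2: PC=4 idx=1 pred=N actual=T -> ctr[1]=1
Ev 3: PC=4 idx=1 pred=N actual=T -> ctr[1]=2
Ev 4: PC=2 idx=2 pred=N actual=N -> ctr[2]=0
Ev 5: PC=2 idx=2 pred=N actual=T -> ctr[2]=1
Ev 6: PC=4 idx=1 pred=T actual=T -> ctr[1]=3
Ev 7: PC=4 idx=1 pred=T actual=T -> ctr[1]=3
Ev 8: PC=2 idx=2 pred=N actual=T -> ctr[2]=2
Ev 9: PC=4 idx=1 pred=T actual=N -> ctr[1]=2
Ev 10: PC=2 idx=2 pred=T actual=N -> ctr[2]=1
Ev 11: PC=2 idx=2 pred=N actual=N -> ctr[2]=0
Ev 12: PC=2 idx=2 pred=N actual=T -> ctr[2]=1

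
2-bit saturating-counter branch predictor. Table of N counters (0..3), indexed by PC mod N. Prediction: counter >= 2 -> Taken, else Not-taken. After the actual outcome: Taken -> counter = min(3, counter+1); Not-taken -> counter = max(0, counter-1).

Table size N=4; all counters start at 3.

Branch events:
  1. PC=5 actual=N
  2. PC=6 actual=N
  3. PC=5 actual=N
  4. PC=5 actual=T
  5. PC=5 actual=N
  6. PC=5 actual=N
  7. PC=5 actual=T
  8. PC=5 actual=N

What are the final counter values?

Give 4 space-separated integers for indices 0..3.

Answer: 3 0 2 3

Derivation:
Ev 1: PC=5 idx=1 pred=T actual=N -> ctr[1]=2
Ev 2: PC=6 idx=2 pred=T actual=N -> ctr[2]=2
Ev 3: PC=5 idx=1 pred=T actual=N -> ctr[1]=1
Ev 4: PC=5 idx=1 pred=N actual=T -> ctr[1]=2
Ev 5: PC=5 idx=1 pred=T actual=N -> ctr[1]=1
Ev 6: PC=5 idx=1 pred=N actual=N -> ctr[1]=0
Ev 7: PC=5 idx=1 pred=N actual=T -> ctr[1]=1
Ev 8: PC=5 idx=1 pred=N actual=N -> ctr[1]=0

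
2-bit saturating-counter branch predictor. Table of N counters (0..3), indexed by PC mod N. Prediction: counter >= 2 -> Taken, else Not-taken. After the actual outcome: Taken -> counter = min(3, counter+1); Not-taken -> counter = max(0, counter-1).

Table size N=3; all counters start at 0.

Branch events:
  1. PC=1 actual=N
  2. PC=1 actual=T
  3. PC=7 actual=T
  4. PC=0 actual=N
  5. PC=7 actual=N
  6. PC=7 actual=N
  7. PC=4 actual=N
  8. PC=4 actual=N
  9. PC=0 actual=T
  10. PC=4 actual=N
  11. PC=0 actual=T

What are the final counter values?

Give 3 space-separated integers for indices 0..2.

Answer: 2 0 0

Derivation:
Ev 1: PC=1 idx=1 pred=N actual=N -> ctr[1]=0
Ev 2: PC=1 idx=1 pred=N actual=T -> ctr[1]=1
Ev 3: PC=7 idx=1 pred=N actual=T -> ctr[1]=2
Ev 4: PC=0 idx=0 pred=N actual=N -> ctr[0]=0
Ev 5: PC=7 idx=1 pred=T actual=N -> ctr[1]=1
Ev 6: PC=7 idx=1 pred=N actual=N -> ctr[1]=0
Ev 7: PC=4 idx=1 pred=N actual=N -> ctr[1]=0
Ev 8: PC=4 idx=1 pred=N actual=N -> ctr[1]=0
Ev 9: PC=0 idx=0 pred=N actual=T -> ctr[0]=1
Ev 10: PC=4 idx=1 pred=N actual=N -> ctr[1]=0
Ev 11: PC=0 idx=0 pred=N actual=T -> ctr[0]=2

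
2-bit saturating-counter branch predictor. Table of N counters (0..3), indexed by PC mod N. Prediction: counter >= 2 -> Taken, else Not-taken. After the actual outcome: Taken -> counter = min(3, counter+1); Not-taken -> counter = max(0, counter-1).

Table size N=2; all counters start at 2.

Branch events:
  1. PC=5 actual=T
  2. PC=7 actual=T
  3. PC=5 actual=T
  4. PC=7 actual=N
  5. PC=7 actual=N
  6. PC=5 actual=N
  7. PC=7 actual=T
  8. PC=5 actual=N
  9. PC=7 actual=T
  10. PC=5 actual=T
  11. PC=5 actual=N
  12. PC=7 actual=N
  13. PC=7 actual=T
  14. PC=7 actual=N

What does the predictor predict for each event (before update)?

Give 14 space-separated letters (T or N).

Ev 1: PC=5 idx=1 pred=T actual=T -> ctr[1]=3
Ev 2: PC=7 idx=1 pred=T actual=T -> ctr[1]=3
Ev 3: PC=5 idx=1 pred=T actual=T -> ctr[1]=3
Ev 4: PC=7 idx=1 pred=T actual=N -> ctr[1]=2
Ev 5: PC=7 idx=1 pred=T actual=N -> ctr[1]=1
Ev 6: PC=5 idx=1 pred=N actual=N -> ctr[1]=0
Ev 7: PC=7 idx=1 pred=N actual=T -> ctr[1]=1
Ev 8: PC=5 idx=1 pred=N actual=N -> ctr[1]=0
Ev 9: PC=7 idx=1 pred=N actual=T -> ctr[1]=1
Ev 10: PC=5 idx=1 pred=N actual=T -> ctr[1]=2
Ev 11: PC=5 idx=1 pred=T actual=N -> ctr[1]=1
Ev 12: PC=7 idx=1 pred=N actual=N -> ctr[1]=0
Ev 13: PC=7 idx=1 pred=N actual=T -> ctr[1]=1
Ev 14: PC=7 idx=1 pred=N actual=N -> ctr[1]=0

Answer: T T T T T N N N N N T N N N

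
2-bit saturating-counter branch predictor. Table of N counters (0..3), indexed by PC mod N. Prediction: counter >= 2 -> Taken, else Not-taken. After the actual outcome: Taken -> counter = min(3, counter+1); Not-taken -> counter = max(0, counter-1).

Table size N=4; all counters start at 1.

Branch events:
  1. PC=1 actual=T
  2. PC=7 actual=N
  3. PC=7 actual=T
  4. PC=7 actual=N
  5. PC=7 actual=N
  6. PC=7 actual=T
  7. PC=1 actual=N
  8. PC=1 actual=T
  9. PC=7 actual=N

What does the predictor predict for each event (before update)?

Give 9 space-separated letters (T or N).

Answer: N N N N N N T N N

Derivation:
Ev 1: PC=1 idx=1 pred=N actual=T -> ctr[1]=2
Ev 2: PC=7 idx=3 pred=N actual=N -> ctr[3]=0
Ev 3: PC=7 idx=3 pred=N actual=T -> ctr[3]=1
Ev 4: PC=7 idx=3 pred=N actual=N -> ctr[3]=0
Ev 5: PC=7 idx=3 pred=N actual=N -> ctr[3]=0
Ev 6: PC=7 idx=3 pred=N actual=T -> ctr[3]=1
Ev 7: PC=1 idx=1 pred=T actual=N -> ctr[1]=1
Ev 8: PC=1 idx=1 pred=N actual=T -> ctr[1]=2
Ev 9: PC=7 idx=3 pred=N actual=N -> ctr[3]=0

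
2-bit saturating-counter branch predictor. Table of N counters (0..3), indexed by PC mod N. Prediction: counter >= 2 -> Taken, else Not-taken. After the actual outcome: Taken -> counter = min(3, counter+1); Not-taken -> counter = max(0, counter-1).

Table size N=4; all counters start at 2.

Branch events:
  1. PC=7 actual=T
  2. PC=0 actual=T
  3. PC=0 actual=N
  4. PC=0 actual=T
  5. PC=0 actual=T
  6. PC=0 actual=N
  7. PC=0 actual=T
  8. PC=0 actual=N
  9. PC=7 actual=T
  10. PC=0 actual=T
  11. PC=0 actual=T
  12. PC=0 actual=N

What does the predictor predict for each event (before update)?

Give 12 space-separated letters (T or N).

Answer: T T T T T T T T T T T T

Derivation:
Ev 1: PC=7 idx=3 pred=T actual=T -> ctr[3]=3
Ev 2: PC=0 idx=0 pred=T actual=T -> ctr[0]=3
Ev 3: PC=0 idx=0 pred=T actual=N -> ctr[0]=2
Ev 4: PC=0 idx=0 pred=T actual=T -> ctr[0]=3
Ev 5: PC=0 idx=0 pred=T actual=T -> ctr[0]=3
Ev 6: PC=0 idx=0 pred=T actual=N -> ctr[0]=2
Ev 7: PC=0 idx=0 pred=T actual=T -> ctr[0]=3
Ev 8: PC=0 idx=0 pred=T actual=N -> ctr[0]=2
Ev 9: PC=7 idx=3 pred=T actual=T -> ctr[3]=3
Ev 10: PC=0 idx=0 pred=T actual=T -> ctr[0]=3
Ev 11: PC=0 idx=0 pred=T actual=T -> ctr[0]=3
Ev 12: PC=0 idx=0 pred=T actual=N -> ctr[0]=2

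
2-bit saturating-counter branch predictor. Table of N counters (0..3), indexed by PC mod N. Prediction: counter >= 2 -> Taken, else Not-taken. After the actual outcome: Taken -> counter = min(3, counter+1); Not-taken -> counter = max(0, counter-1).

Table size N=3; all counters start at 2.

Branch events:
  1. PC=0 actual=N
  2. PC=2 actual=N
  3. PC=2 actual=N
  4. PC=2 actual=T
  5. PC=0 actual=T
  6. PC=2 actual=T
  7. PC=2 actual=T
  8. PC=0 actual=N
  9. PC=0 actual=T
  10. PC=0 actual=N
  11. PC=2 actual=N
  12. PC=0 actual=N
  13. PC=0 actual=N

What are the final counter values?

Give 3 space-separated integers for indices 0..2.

Answer: 0 2 2

Derivation:
Ev 1: PC=0 idx=0 pred=T actual=N -> ctr[0]=1
Ev 2: PC=2 idx=2 pred=T actual=N -> ctr[2]=1
Ev 3: PC=2 idx=2 pred=N actual=N -> ctr[2]=0
Ev 4: PC=2 idx=2 pred=N actual=T -> ctr[2]=1
Ev 5: PC=0 idx=0 pred=N actual=T -> ctr[0]=2
Ev 6: PC=2 idx=2 pred=N actual=T -> ctr[2]=2
Ev 7: PC=2 idx=2 pred=T actual=T -> ctr[2]=3
Ev 8: PC=0 idx=0 pred=T actual=N -> ctr[0]=1
Ev 9: PC=0 idx=0 pred=N actual=T -> ctr[0]=2
Ev 10: PC=0 idx=0 pred=T actual=N -> ctr[0]=1
Ev 11: PC=2 idx=2 pred=T actual=N -> ctr[2]=2
Ev 12: PC=0 idx=0 pred=N actual=N -> ctr[0]=0
Ev 13: PC=0 idx=0 pred=N actual=N -> ctr[0]=0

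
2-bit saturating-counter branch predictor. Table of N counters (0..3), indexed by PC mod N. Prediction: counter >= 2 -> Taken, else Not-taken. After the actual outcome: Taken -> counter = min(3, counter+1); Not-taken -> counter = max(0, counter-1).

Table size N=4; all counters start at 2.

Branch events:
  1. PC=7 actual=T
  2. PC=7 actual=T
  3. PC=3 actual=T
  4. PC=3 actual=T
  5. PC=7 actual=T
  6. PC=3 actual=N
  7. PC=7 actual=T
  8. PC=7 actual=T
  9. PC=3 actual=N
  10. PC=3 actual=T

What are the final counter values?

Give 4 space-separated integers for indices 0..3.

Ev 1: PC=7 idx=3 pred=T actual=T -> ctr[3]=3
Ev 2: PC=7 idx=3 pred=T actual=T -> ctr[3]=3
Ev 3: PC=3 idx=3 pred=T actual=T -> ctr[3]=3
Ev 4: PC=3 idx=3 pred=T actual=T -> ctr[3]=3
Ev 5: PC=7 idx=3 pred=T actual=T -> ctr[3]=3
Ev 6: PC=3 idx=3 pred=T actual=N -> ctr[3]=2
Ev 7: PC=7 idx=3 pred=T actual=T -> ctr[3]=3
Ev 8: PC=7 idx=3 pred=T actual=T -> ctr[3]=3
Ev 9: PC=3 idx=3 pred=T actual=N -> ctr[3]=2
Ev 10: PC=3 idx=3 pred=T actual=T -> ctr[3]=3

Answer: 2 2 2 3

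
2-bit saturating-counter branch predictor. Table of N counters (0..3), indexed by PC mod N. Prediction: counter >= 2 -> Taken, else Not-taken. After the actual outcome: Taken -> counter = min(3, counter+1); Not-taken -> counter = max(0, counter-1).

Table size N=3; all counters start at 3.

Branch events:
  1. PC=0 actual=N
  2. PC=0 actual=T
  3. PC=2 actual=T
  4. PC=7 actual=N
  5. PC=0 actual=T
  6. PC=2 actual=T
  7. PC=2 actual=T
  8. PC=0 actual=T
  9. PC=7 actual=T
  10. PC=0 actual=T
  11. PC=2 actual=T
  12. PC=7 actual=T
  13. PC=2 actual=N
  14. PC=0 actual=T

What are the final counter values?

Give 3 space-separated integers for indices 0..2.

Answer: 3 3 2

Derivation:
Ev 1: PC=0 idx=0 pred=T actual=N -> ctr[0]=2
Ev 2: PC=0 idx=0 pred=T actual=T -> ctr[0]=3
Ev 3: PC=2 idx=2 pred=T actual=T -> ctr[2]=3
Ev 4: PC=7 idx=1 pred=T actual=N -> ctr[1]=2
Ev 5: PC=0 idx=0 pred=T actual=T -> ctr[0]=3
Ev 6: PC=2 idx=2 pred=T actual=T -> ctr[2]=3
Ev 7: PC=2 idx=2 pred=T actual=T -> ctr[2]=3
Ev 8: PC=0 idx=0 pred=T actual=T -> ctr[0]=3
Ev 9: PC=7 idx=1 pred=T actual=T -> ctr[1]=3
Ev 10: PC=0 idx=0 pred=T actual=T -> ctr[0]=3
Ev 11: PC=2 idx=2 pred=T actual=T -> ctr[2]=3
Ev 12: PC=7 idx=1 pred=T actual=T -> ctr[1]=3
Ev 13: PC=2 idx=2 pred=T actual=N -> ctr[2]=2
Ev 14: PC=0 idx=0 pred=T actual=T -> ctr[0]=3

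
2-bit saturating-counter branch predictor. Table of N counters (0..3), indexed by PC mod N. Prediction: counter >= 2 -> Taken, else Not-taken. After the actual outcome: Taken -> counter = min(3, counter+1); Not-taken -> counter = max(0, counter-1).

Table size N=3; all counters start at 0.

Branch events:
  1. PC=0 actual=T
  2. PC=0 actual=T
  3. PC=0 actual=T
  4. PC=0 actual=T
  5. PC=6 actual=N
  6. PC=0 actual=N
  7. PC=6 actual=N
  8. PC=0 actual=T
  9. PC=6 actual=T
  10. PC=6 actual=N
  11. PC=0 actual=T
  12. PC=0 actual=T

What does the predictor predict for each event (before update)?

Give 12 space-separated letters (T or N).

Answer: N N T T T T N N N T N T

Derivation:
Ev 1: PC=0 idx=0 pred=N actual=T -> ctr[0]=1
Ev 2: PC=0 idx=0 pred=N actual=T -> ctr[0]=2
Ev 3: PC=0 idx=0 pred=T actual=T -> ctr[0]=3
Ev 4: PC=0 idx=0 pred=T actual=T -> ctr[0]=3
Ev 5: PC=6 idx=0 pred=T actual=N -> ctr[0]=2
Ev 6: PC=0 idx=0 pred=T actual=N -> ctr[0]=1
Ev 7: PC=6 idx=0 pred=N actual=N -> ctr[0]=0
Ev 8: PC=0 idx=0 pred=N actual=T -> ctr[0]=1
Ev 9: PC=6 idx=0 pred=N actual=T -> ctr[0]=2
Ev 10: PC=6 idx=0 pred=T actual=N -> ctr[0]=1
Ev 11: PC=0 idx=0 pred=N actual=T -> ctr[0]=2
Ev 12: PC=0 idx=0 pred=T actual=T -> ctr[0]=3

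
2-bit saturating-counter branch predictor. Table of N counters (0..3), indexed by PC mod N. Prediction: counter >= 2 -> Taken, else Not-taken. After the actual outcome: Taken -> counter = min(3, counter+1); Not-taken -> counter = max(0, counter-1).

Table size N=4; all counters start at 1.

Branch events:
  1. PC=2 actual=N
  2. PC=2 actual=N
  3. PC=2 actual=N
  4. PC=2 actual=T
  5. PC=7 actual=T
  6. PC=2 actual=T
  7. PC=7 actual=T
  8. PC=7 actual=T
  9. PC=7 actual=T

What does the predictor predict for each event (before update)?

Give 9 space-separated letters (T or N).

Answer: N N N N N N T T T

Derivation:
Ev 1: PC=2 idx=2 pred=N actual=N -> ctr[2]=0
Ev 2: PC=2 idx=2 pred=N actual=N -> ctr[2]=0
Ev 3: PC=2 idx=2 pred=N actual=N -> ctr[2]=0
Ev 4: PC=2 idx=2 pred=N actual=T -> ctr[2]=1
Ev 5: PC=7 idx=3 pred=N actual=T -> ctr[3]=2
Ev 6: PC=2 idx=2 pred=N actual=T -> ctr[2]=2
Ev 7: PC=7 idx=3 pred=T actual=T -> ctr[3]=3
Ev 8: PC=7 idx=3 pred=T actual=T -> ctr[3]=3
Ev 9: PC=7 idx=3 pred=T actual=T -> ctr[3]=3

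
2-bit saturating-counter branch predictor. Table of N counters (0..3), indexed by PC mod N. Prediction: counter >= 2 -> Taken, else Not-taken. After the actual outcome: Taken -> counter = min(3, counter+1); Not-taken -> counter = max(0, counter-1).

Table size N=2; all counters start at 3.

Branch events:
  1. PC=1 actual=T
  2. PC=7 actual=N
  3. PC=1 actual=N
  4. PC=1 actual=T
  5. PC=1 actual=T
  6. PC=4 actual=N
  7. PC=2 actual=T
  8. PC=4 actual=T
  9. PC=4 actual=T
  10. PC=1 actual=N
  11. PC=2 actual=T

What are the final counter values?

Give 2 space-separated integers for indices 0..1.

Answer: 3 2

Derivation:
Ev 1: PC=1 idx=1 pred=T actual=T -> ctr[1]=3
Ev 2: PC=7 idx=1 pred=T actual=N -> ctr[1]=2
Ev 3: PC=1 idx=1 pred=T actual=N -> ctr[1]=1
Ev 4: PC=1 idx=1 pred=N actual=T -> ctr[1]=2
Ev 5: PC=1 idx=1 pred=T actual=T -> ctr[1]=3
Ev 6: PC=4 idx=0 pred=T actual=N -> ctr[0]=2
Ev 7: PC=2 idx=0 pred=T actual=T -> ctr[0]=3
Ev 8: PC=4 idx=0 pred=T actual=T -> ctr[0]=3
Ev 9: PC=4 idx=0 pred=T actual=T -> ctr[0]=3
Ev 10: PC=1 idx=1 pred=T actual=N -> ctr[1]=2
Ev 11: PC=2 idx=0 pred=T actual=T -> ctr[0]=3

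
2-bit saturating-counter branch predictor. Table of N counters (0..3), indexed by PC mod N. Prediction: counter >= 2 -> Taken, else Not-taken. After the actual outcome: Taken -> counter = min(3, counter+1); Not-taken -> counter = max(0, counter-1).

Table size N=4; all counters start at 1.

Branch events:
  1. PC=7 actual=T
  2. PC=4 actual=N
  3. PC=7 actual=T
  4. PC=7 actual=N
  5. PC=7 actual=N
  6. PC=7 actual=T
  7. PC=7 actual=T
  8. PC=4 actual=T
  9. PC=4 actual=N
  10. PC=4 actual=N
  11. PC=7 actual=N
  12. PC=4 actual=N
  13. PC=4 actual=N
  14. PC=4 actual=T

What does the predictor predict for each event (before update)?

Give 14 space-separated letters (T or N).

Answer: N N T T T N T N N N T N N N

Derivation:
Ev 1: PC=7 idx=3 pred=N actual=T -> ctr[3]=2
Ev 2: PC=4 idx=0 pred=N actual=N -> ctr[0]=0
Ev 3: PC=7 idx=3 pred=T actual=T -> ctr[3]=3
Ev 4: PC=7 idx=3 pred=T actual=N -> ctr[3]=2
Ev 5: PC=7 idx=3 pred=T actual=N -> ctr[3]=1
Ev 6: PC=7 idx=3 pred=N actual=T -> ctr[3]=2
Ev 7: PC=7 idx=3 pred=T actual=T -> ctr[3]=3
Ev 8: PC=4 idx=0 pred=N actual=T -> ctr[0]=1
Ev 9: PC=4 idx=0 pred=N actual=N -> ctr[0]=0
Ev 10: PC=4 idx=0 pred=N actual=N -> ctr[0]=0
Ev 11: PC=7 idx=3 pred=T actual=N -> ctr[3]=2
Ev 12: PC=4 idx=0 pred=N actual=N -> ctr[0]=0
Ev 13: PC=4 idx=0 pred=N actual=N -> ctr[0]=0
Ev 14: PC=4 idx=0 pred=N actual=T -> ctr[0]=1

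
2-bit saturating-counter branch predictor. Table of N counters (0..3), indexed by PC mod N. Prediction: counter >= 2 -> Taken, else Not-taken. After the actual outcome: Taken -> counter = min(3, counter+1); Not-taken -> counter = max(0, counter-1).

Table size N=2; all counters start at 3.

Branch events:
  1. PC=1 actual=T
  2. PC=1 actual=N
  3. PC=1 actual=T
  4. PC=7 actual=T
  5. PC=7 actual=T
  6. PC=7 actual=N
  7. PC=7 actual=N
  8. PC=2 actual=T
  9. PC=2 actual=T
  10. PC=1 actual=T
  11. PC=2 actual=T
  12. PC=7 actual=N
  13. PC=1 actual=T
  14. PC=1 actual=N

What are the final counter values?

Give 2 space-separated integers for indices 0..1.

Ev 1: PC=1 idx=1 pred=T actual=T -> ctr[1]=3
Ev 2: PC=1 idx=1 pred=T actual=N -> ctr[1]=2
Ev 3: PC=1 idx=1 pred=T actual=T -> ctr[1]=3
Ev 4: PC=7 idx=1 pred=T actual=T -> ctr[1]=3
Ev 5: PC=7 idx=1 pred=T actual=T -> ctr[1]=3
Ev 6: PC=7 idx=1 pred=T actual=N -> ctr[1]=2
Ev 7: PC=7 idx=1 pred=T actual=N -> ctr[1]=1
Ev 8: PC=2 idx=0 pred=T actual=T -> ctr[0]=3
Ev 9: PC=2 idx=0 pred=T actual=T -> ctr[0]=3
Ev 10: PC=1 idx=1 pred=N actual=T -> ctr[1]=2
Ev 11: PC=2 idx=0 pred=T actual=T -> ctr[0]=3
Ev 12: PC=7 idx=1 pred=T actual=N -> ctr[1]=1
Ev 13: PC=1 idx=1 pred=N actual=T -> ctr[1]=2
Ev 14: PC=1 idx=1 pred=T actual=N -> ctr[1]=1

Answer: 3 1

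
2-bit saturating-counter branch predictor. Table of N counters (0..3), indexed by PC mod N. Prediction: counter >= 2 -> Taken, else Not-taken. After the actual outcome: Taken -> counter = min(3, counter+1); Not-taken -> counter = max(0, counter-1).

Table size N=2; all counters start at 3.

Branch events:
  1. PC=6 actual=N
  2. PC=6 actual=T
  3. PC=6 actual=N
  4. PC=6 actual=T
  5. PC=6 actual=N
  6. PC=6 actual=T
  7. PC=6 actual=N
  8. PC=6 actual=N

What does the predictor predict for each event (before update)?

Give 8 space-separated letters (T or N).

Ev 1: PC=6 idx=0 pred=T actual=N -> ctr[0]=2
Ev 2: PC=6 idx=0 pred=T actual=T -> ctr[0]=3
Ev 3: PC=6 idx=0 pred=T actual=N -> ctr[0]=2
Ev 4: PC=6 idx=0 pred=T actual=T -> ctr[0]=3
Ev 5: PC=6 idx=0 pred=T actual=N -> ctr[0]=2
Ev 6: PC=6 idx=0 pred=T actual=T -> ctr[0]=3
Ev 7: PC=6 idx=0 pred=T actual=N -> ctr[0]=2
Ev 8: PC=6 idx=0 pred=T actual=N -> ctr[0]=1

Answer: T T T T T T T T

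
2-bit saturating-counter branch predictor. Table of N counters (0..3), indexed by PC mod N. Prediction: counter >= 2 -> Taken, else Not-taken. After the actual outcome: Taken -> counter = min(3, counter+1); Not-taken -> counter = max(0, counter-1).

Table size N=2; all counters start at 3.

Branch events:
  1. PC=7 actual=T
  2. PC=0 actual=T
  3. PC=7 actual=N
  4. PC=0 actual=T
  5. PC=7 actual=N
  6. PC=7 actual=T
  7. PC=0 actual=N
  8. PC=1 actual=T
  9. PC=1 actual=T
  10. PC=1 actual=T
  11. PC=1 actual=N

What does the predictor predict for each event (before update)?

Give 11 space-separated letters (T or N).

Answer: T T T T T N T T T T T

Derivation:
Ev 1: PC=7 idx=1 pred=T actual=T -> ctr[1]=3
Ev 2: PC=0 idx=0 pred=T actual=T -> ctr[0]=3
Ev 3: PC=7 idx=1 pred=T actual=N -> ctr[1]=2
Ev 4: PC=0 idx=0 pred=T actual=T -> ctr[0]=3
Ev 5: PC=7 idx=1 pred=T actual=N -> ctr[1]=1
Ev 6: PC=7 idx=1 pred=N actual=T -> ctr[1]=2
Ev 7: PC=0 idx=0 pred=T actual=N -> ctr[0]=2
Ev 8: PC=1 idx=1 pred=T actual=T -> ctr[1]=3
Ev 9: PC=1 idx=1 pred=T actual=T -> ctr[1]=3
Ev 10: PC=1 idx=1 pred=T actual=T -> ctr[1]=3
Ev 11: PC=1 idx=1 pred=T actual=N -> ctr[1]=2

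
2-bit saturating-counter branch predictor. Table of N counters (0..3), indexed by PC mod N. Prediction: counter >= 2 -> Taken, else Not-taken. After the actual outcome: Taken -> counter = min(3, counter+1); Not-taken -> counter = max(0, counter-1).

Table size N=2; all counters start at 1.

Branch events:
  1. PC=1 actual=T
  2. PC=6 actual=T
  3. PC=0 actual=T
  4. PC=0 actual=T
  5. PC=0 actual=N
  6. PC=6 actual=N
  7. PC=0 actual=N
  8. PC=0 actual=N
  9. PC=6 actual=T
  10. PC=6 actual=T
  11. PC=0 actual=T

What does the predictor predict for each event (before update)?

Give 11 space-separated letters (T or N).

Ev 1: PC=1 idx=1 pred=N actual=T -> ctr[1]=2
Ev 2: PC=6 idx=0 pred=N actual=T -> ctr[0]=2
Ev 3: PC=0 idx=0 pred=T actual=T -> ctr[0]=3
Ev 4: PC=0 idx=0 pred=T actual=T -> ctr[0]=3
Ev 5: PC=0 idx=0 pred=T actual=N -> ctr[0]=2
Ev 6: PC=6 idx=0 pred=T actual=N -> ctr[0]=1
Ev 7: PC=0 idx=0 pred=N actual=N -> ctr[0]=0
Ev 8: PC=0 idx=0 pred=N actual=N -> ctr[0]=0
Ev 9: PC=6 idx=0 pred=N actual=T -> ctr[0]=1
Ev 10: PC=6 idx=0 pred=N actual=T -> ctr[0]=2
Ev 11: PC=0 idx=0 pred=T actual=T -> ctr[0]=3

Answer: N N T T T T N N N N T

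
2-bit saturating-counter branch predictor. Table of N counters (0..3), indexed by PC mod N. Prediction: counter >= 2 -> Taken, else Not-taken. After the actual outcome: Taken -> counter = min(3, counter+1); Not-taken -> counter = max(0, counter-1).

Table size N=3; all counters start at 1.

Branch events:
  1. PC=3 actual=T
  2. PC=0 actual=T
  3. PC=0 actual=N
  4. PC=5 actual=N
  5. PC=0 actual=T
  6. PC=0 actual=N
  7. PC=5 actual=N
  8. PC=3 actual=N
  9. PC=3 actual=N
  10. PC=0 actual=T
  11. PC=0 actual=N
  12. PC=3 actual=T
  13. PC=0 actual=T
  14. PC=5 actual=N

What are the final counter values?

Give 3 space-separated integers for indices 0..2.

Answer: 2 1 0

Derivation:
Ev 1: PC=3 idx=0 pred=N actual=T -> ctr[0]=2
Ev 2: PC=0 idx=0 pred=T actual=T -> ctr[0]=3
Ev 3: PC=0 idx=0 pred=T actual=N -> ctr[0]=2
Ev 4: PC=5 idx=2 pred=N actual=N -> ctr[2]=0
Ev 5: PC=0 idx=0 pred=T actual=T -> ctr[0]=3
Ev 6: PC=0 idx=0 pred=T actual=N -> ctr[0]=2
Ev 7: PC=5 idx=2 pred=N actual=N -> ctr[2]=0
Ev 8: PC=3 idx=0 pred=T actual=N -> ctr[0]=1
Ev 9: PC=3 idx=0 pred=N actual=N -> ctr[0]=0
Ev 10: PC=0 idx=0 pred=N actual=T -> ctr[0]=1
Ev 11: PC=0 idx=0 pred=N actual=N -> ctr[0]=0
Ev 12: PC=3 idx=0 pred=N actual=T -> ctr[0]=1
Ev 13: PC=0 idx=0 pred=N actual=T -> ctr[0]=2
Ev 14: PC=5 idx=2 pred=N actual=N -> ctr[2]=0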